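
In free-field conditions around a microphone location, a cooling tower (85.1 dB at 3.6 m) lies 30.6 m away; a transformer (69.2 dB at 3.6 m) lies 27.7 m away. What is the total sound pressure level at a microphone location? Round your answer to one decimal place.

First find each source's level at the receiver (point-source: −20·log₁₀(r/r_ref)), then combine on an intensity basis.
cooling tower: 85.1 − 20·log₁₀(30.6/3.6) = 85.1 − 18.59 = 66.51 dB.
transformer: 69.2 − 20·log₁₀(27.7/3.6) = 69.2 − 17.72 = 51.48 dB.
Σ 10^(L/10) = 4.619e+06 → L_total = 10·log₁₀(4.619e+06) = 66.65 dB.

66.6 dB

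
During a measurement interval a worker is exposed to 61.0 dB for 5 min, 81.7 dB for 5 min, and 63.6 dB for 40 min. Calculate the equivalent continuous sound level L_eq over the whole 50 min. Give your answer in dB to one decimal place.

Weight each interval's intensity by its duration and average over T = 50 min:
Σ tᵢ·10^(Lᵢ/10) = 5·10^(61.0/10) + 5·10^(81.7/10) + 40·10^(63.6/10) = 8.375e+08.
L_eq = 10·log₁₀(8.375e+08/50) = 72.24 dB.

72.2 dB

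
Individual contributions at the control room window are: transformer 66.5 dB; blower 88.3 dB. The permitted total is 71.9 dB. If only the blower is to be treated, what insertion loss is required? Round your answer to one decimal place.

Everything except the blower sums to 10^(66.5/10) = 4.467e+06 in linear terms, 66.50 dB.
The limit corresponds to 10^(71.9/10) = 1.549e+07; subtracting the fixed part leaves 1.102e+07 for the blower, i.e. 70.42 dB.
So the blower must be reduced from 88.3 to 70.42 dB: IL = 17.88 dB.

17.9 dB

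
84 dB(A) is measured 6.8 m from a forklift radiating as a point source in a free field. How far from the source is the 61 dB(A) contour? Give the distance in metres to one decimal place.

The 23.0 dB drop corresponds to a distance ratio of 10^(23.0/20) for a point source.
r₂ = 6.8·10^((84−61)/20) = 6.8·10^(23.0/20) = 96.05 m.

96.1 m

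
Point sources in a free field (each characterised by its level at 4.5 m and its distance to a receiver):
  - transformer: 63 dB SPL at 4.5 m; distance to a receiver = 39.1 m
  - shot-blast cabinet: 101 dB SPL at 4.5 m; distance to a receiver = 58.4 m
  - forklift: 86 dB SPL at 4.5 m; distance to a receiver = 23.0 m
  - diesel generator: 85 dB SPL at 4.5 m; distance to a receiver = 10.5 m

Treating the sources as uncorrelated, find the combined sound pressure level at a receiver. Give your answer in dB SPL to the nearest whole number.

82 dB SPL

First find each source's level at the receiver (point-source: −20·log₁₀(r/r_ref)), then combine on an intensity basis.
transformer: 63 − 20·log₁₀(39.1/4.5) = 63 − 18.78 = 44.22 dB SPL.
shot-blast cabinet: 101 − 20·log₁₀(58.4/4.5) = 101 − 22.26 = 78.74 dB SPL.
forklift: 86 − 20·log₁₀(23.0/4.5) = 86 − 14.17 = 71.83 dB SPL.
diesel generator: 85 − 20·log₁₀(10.5/4.5) = 85 − 7.36 = 77.64 dB SPL.
Σ 10^(L/10) = 1.481e+08 → L_total = 10·log₁₀(1.481e+08) = 81.71 dB SPL.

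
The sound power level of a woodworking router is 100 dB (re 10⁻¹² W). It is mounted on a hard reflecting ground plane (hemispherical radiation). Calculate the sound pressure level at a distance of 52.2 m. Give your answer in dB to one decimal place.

L_p = L_w − 10·log₁₀(2π·r²) with r = 52.2 m.
2π·r² = 1.712e+04 m², 10·log₁₀ of that is 42.335 dB.
L_p = 100 − 42.335 = 57.66 dB.

57.7 dB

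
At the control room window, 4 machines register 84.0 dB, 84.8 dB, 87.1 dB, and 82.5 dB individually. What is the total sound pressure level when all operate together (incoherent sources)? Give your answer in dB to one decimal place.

90.9 dB

Incoherent sources combine by intensity addition: L_total = 10·log₁₀(Σ 10^(L_i/10)).
Σ 10^(L/10) = 10^(84.0/10) + 10^(84.8/10) + 10^(87.1/10) + 10^(82.5/10) = 1.244e+09.
L_total = 10·log₁₀(1.244e+09) = 90.95 dB.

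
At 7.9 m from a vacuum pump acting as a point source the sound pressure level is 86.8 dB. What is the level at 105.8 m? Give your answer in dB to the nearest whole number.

64 dB

Point-source attenuation: ΔL = 20·log₁₀(r₂/r₁) = 20·log₁₀(105.8/7.9) = 22.537 dB.
L₂ = 86.8 − 20·log₁₀(105.8/7.9) = 86.8 − 22.537 = 64.26 dB.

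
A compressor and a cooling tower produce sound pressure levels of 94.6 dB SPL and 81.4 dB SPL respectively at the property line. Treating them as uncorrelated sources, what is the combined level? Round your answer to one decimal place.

94.8 dB SPL

Incoherent sources combine by intensity addition: L_total = 10·log₁₀(Σ 10^(L_i/10)).
Σ 10^(L/10) = 10^(94.6/10) + 10^(81.4/10) = 3.022e+09.
L_total = 10·log₁₀(3.022e+09) = 94.80 dB SPL.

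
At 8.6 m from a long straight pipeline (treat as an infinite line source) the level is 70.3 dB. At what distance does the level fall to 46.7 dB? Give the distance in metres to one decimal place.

1970.1 m

Line-source spreading drops the level by 10·log₁₀(r₂/r₁); inverting, r₂/r₁ = 10^(ΔL/10).
r₂ = 8.6·10^((70.3−46.7)/10) = 8.6·10^(23.6/10) = 1970.15 m.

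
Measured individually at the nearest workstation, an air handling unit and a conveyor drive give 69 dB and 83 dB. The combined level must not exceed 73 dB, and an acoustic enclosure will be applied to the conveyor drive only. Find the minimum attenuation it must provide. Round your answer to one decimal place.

Everything except the conveyor drive sums to 10^(69/10) = 7.943e+06 in linear terms, 69.00 dB.
To meet 73 dB overall, the treated conveyor drive may contribute at most 10^(73/10) − 7.943e+06 = 1.201e+07, i.e. 70.80 dB.
So the conveyor drive must be reduced from 83 to 70.80 dB: IL = 12.20 dB.

12.2 dB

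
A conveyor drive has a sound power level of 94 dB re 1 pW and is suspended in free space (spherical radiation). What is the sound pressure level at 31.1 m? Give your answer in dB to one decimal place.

53.2 dB

The power spreads over a sphere of area 4π·r², so L_p = L_w − 10·log₁₀(4π·r²).
4π·r² = 1.215e+04 m², 10·log₁₀ of that is 40.847 dB.
L_p = 94 − 40.847 = 53.15 dB.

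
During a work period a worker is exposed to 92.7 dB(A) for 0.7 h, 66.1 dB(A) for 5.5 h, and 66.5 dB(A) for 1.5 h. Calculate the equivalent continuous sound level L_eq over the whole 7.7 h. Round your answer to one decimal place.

82.4 dB(A)

L_eq = 10·log₁₀[(1/T)·Σ tᵢ·10^(Lᵢ/10)] with T = 7.7 h.
Σ tᵢ·10^(Lᵢ/10) = 0.7·10^(92.7/10) + 5.5·10^(66.1/10) + 1.5·10^(66.5/10) = 1.333e+09.
L_eq = 10·log₁₀(1.333e+09/7.7) = 82.38 dB(A).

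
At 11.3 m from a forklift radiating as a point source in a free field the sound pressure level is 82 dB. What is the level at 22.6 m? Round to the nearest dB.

76 dB

Point-source attenuation: ΔL = 20·log₁₀(r₂/r₁) = 20·log₁₀(22.6/11.3) = 6.021 dB.
L₂ = 82 − 20·log₁₀(22.6/11.3) = 82 − 6.021 = 75.98 dB.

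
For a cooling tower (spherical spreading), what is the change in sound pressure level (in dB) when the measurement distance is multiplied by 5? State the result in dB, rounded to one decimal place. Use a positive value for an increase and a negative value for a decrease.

A point source loses 6 dB per doubling of distance; generally ΔL = −20·log₁₀(r₂/r₁).
ΔL = −20·log₁₀(5) = -13.98 dB.

-14.0 dB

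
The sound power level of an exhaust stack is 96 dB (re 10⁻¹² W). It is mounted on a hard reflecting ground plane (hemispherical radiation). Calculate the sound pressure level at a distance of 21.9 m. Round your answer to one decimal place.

L_p = L_w − 10·log₁₀(2π·r²) with r = 21.9 m.
2π·r² = 3013 m², 10·log₁₀ of that is 34.791 dB.
L_p = 96 − 34.791 = 61.21 dB.

61.2 dB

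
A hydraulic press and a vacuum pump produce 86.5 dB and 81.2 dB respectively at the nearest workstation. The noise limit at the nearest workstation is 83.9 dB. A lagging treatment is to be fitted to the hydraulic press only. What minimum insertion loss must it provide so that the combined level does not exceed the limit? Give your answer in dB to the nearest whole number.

6 dB

Everything except the hydraulic press sums to 10^(81.2/10) = 1.318e+08 in linear terms, 81.20 dB.
To meet 83.9 dB overall, the treated hydraulic press may contribute at most 10^(83.9/10) − 1.318e+08 = 1.136e+08, i.e. 80.56 dB.
So the hydraulic press must be reduced from 86.5 to 80.56 dB: IL = 5.94 dB.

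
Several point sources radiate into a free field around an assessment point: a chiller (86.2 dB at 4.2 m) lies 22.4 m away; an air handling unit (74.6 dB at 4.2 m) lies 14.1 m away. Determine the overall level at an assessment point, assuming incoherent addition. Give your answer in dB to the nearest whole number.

First find each source's level at the receiver (point-source: −20·log₁₀(r/r_ref)), then combine on an intensity basis.
chiller: 86.2 − 20·log₁₀(22.4/4.2) = 86.2 − 14.54 = 71.66 dB.
air handling unit: 74.6 − 20·log₁₀(14.1/4.2) = 74.6 − 10.52 = 64.08 dB.
Σ 10^(L/10) = 1.721e+07 → L_total = 10·log₁₀(1.721e+07) = 72.36 dB.

72 dB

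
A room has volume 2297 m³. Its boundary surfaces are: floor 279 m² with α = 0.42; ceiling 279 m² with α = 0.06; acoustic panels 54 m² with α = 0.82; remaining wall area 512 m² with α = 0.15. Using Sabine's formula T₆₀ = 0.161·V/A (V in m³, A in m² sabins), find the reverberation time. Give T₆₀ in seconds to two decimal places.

1.45 s

Total absorption A = 279·0.42 + 279·0.06 + 54·0.82 + 512·0.15 = 255.00 m² sabins.
T₆₀ = 0.161 × 2297 / 255.00 = 1.450 s.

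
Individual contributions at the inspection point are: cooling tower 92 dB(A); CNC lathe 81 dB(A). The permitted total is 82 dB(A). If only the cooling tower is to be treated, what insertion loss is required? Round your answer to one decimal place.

16.9 dB

Everything except the cooling tower sums to 10^(81/10) = 1.259e+08 in linear terms, 81.00 dB(A).
To meet 82 dB(A) overall, the treated cooling tower may contribute at most 10^(82/10) − 1.259e+08 = 3.260e+07, i.e. 75.13 dB(A).
So the cooling tower must be reduced from 92 to 75.13 dB(A): IL = 16.87 dB.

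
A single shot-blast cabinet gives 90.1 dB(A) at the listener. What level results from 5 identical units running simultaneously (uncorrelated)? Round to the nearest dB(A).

97 dB(A)

With 5 equal, uncorrelated contributions the intensity is 5× that of one unit, giving a rise of 10·log₁₀ 5.
L_total = 90.1 + 10·log₁₀(5) = 90.1 + 6.990 = 97.09 dB(A).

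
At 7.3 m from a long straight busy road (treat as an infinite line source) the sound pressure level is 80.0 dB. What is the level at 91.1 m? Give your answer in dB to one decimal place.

69.0 dB

Cylindrical spreading from a line source gives a 10·log₁₀(r₂/r₁) drop.
L₂ = 80.0 − 10·log₁₀(91.1/7.3) = 80.0 − 10.962 = 69.04 dB.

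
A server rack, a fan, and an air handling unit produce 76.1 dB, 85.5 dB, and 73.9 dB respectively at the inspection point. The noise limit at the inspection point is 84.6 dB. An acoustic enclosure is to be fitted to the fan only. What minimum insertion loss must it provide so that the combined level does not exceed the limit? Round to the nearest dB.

The untreated sources together contribute 10^(76.1/10) + 10^(73.9/10) = 6.529e+07, i.e. 78.15 dB.
The limit corresponds to 10^(84.6/10) = 2.884e+08; subtracting the fixed part leaves 2.231e+08 for the fan, i.e. 83.49 dB.
So the fan must be reduced from 85.5 to 83.49 dB: IL = 2.01 dB.

2 dB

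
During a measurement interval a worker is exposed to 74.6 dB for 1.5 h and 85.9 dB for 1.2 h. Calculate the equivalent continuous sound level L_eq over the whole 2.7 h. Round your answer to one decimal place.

82.8 dB

L_eq = 10·log₁₀[(1/T)·Σ tᵢ·10^(Lᵢ/10)] with T = 2.7 h.
Σ tᵢ·10^(Lᵢ/10) = 1.5·10^(74.6/10) + 1.2·10^(85.9/10) = 5.101e+08.
L_eq = 10·log₁₀(5.101e+08/2.7) = 82.76 dB.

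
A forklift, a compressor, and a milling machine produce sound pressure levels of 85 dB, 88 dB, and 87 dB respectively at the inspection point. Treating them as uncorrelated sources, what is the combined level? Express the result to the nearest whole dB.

Incoherent sources combine by intensity addition: L_total = 10·log₁₀(Σ 10^(L_i/10)).
Σ 10^(L/10) = 10^(85/10) + 10^(88/10) + 10^(87/10) = 1.448e+09.
L_total = 10·log₁₀(1.448e+09) = 91.61 dB.

92 dB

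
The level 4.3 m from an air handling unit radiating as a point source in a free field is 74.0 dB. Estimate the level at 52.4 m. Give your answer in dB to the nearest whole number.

52 dB

Spherical spreading from a point source gives a 20·log₁₀(r₂/r₁) drop.
L₂ = 74.0 − 20·log₁₀(52.4/4.3) = 74.0 − 21.717 = 52.28 dB.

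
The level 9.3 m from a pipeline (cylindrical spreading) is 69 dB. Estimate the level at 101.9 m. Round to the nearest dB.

59 dB

Line-source attenuation: ΔL = 10·log₁₀(r₂/r₁) = 10·log₁₀(101.9/9.3) = 10.397 dB.
L₂ = 69 − 10·log₁₀(101.9/9.3) = 69 − 10.397 = 58.60 dB.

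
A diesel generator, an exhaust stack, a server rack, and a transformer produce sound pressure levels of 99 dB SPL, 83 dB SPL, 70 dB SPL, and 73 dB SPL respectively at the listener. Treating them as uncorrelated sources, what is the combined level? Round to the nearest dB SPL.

99 dB SPL

Incoherent sources combine by intensity addition: L_total = 10·log₁₀(Σ 10^(L_i/10)).
Σ 10^(L/10) = 10^(99/10) + 10^(83/10) + 10^(70/10) + 10^(73/10) = 8.173e+09.
L_total = 10·log₁₀(8.173e+09) = 99.12 dB SPL.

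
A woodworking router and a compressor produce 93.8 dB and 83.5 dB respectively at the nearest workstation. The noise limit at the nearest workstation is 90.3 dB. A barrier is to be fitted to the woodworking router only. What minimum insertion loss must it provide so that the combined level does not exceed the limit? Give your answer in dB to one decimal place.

The untreated sources together contribute 10^(83.5/10) = 2.239e+08, i.e. 83.50 dB.
The limit corresponds to 10^(90.3/10) = 1.072e+09; subtracting the fixed part leaves 8.476e+08 for the woodworking router, i.e. 89.28 dB.
So the woodworking router must be reduced from 93.8 to 89.28 dB: IL = 4.52 dB.

4.5 dB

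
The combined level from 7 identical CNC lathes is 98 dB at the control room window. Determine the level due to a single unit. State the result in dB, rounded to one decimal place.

For N identical incoherent sources L_total = L₁ + 10·log₁₀ N, so L₁ = 98 − 10·log₁₀(7) = 98 − 8.451.

89.5 dB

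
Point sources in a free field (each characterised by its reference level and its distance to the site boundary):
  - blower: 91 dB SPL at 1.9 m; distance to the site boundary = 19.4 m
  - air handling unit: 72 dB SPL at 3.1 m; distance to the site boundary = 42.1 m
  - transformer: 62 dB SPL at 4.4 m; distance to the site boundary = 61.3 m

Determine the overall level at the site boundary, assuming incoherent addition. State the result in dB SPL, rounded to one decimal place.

70.9 dB SPL

Apply inverse-square spreading to bring every level to the receiver, then sum 10^(L/10).
blower: 91 − 20·log₁₀(19.4/1.9) = 91 − 20.18 = 70.82 dB SPL.
air handling unit: 72 − 20·log₁₀(42.1/3.1) = 72 − 22.66 = 49.34 dB SPL.
transformer: 62 − 20·log₁₀(61.3/4.4) = 62 − 22.88 = 39.12 dB SPL.
Σ 10^(L/10) = 1.217e+07 → L_total = 10·log₁₀(1.217e+07) = 70.85 dB SPL.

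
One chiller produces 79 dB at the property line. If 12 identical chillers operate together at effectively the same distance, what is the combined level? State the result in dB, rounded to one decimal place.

N identical incoherent sources raise the level by 10·log₁₀ N.
L_total = 79 + 10·log₁₀(12) = 79 + 10.792 = 89.79 dB.

89.8 dB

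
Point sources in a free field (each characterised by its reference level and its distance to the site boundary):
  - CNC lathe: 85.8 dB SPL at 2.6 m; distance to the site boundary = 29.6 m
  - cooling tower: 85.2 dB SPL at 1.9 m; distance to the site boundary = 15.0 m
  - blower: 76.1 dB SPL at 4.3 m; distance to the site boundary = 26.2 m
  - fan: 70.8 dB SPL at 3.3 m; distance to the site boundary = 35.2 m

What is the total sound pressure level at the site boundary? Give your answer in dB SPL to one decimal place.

69.8 dB SPL

Apply inverse-square spreading to bring every level to the receiver, then sum 10^(L/10).
CNC lathe: 85.8 − 20·log₁₀(29.6/2.6) = 85.8 − 21.13 = 64.67 dB SPL.
cooling tower: 85.2 − 20·log₁₀(15.0/1.9) = 85.2 − 17.95 = 67.25 dB SPL.
blower: 76.1 − 20·log₁₀(26.2/4.3) = 76.1 − 15.70 = 60.40 dB SPL.
fan: 70.8 − 20·log₁₀(35.2/3.3) = 70.8 − 20.56 = 50.24 dB SPL.
Σ 10^(L/10) = 9.449e+06 → L_total = 10·log₁₀(9.449e+06) = 69.75 dB SPL.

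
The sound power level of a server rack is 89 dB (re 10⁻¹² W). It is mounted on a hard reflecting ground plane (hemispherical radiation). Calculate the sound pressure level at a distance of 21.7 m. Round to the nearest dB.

L_p = L_w − 10·log₁₀(2π·r²) with r = 21.7 m.
2π·r² = 2959 m², 10·log₁₀ of that is 34.711 dB.
L_p = 89 − 34.711 = 54.29 dB.

54 dB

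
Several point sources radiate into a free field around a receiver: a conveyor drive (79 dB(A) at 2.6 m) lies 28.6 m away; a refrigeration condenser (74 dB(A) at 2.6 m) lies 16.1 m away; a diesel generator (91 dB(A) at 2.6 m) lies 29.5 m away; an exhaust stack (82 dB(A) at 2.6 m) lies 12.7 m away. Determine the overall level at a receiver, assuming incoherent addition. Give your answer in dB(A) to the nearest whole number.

First find each source's level at the receiver (point-source: −20·log₁₀(r/r_ref)), then combine on an intensity basis.
conveyor drive: 79 − 20·log₁₀(28.6/2.6) = 79 − 20.83 = 58.17 dB(A).
refrigeration condenser: 74 − 20·log₁₀(16.1/2.6) = 74 − 15.84 = 58.16 dB(A).
diesel generator: 91 − 20·log₁₀(29.5/2.6) = 91 − 21.10 = 69.90 dB(A).
exhaust stack: 82 − 20·log₁₀(12.7/2.6) = 82 − 13.78 = 68.22 dB(A).
Σ 10^(L/10) = 1.773e+07 → L_total = 10·log₁₀(1.773e+07) = 72.49 dB(A).

72 dB(A)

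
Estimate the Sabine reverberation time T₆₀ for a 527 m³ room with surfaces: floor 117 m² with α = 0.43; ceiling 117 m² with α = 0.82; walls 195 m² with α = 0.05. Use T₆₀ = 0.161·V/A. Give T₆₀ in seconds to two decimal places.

A = Σ Sᵢαᵢ = 117·0.43 + 117·0.82 + 195·0.05 = 156.00 m².
T₆₀ = 0.161·V/A = 0.161·527/156.00 = 0.544 s.

0.54 s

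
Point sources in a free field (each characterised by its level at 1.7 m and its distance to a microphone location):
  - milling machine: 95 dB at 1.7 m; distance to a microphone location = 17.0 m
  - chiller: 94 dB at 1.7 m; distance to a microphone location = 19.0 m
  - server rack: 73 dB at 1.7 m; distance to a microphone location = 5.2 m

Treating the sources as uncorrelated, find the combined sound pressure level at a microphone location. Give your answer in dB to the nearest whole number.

First find each source's level at the receiver (point-source: −20·log₁₀(r/r_ref)), then combine on an intensity basis.
milling machine: 95 − 20·log₁₀(17.0/1.7) = 95 − 20.00 = 75.00 dB.
chiller: 94 − 20·log₁₀(19.0/1.7) = 94 − 20.97 = 73.03 dB.
server rack: 73 − 20·log₁₀(5.2/1.7) = 73 − 9.71 = 63.29 dB.
Σ 10^(L/10) = 5.386e+07 → L_total = 10·log₁₀(5.386e+07) = 77.31 dB.

77 dB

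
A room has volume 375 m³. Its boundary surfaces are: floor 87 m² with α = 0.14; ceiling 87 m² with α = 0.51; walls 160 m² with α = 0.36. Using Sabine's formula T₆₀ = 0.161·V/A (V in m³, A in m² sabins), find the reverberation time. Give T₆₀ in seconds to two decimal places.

Total absorption A = 87·0.14 + 87·0.51 + 160·0.36 = 114.15 m² sabins.
T₆₀ = 0.161·V/A = 0.161·375/114.15 = 0.529 s.

0.53 s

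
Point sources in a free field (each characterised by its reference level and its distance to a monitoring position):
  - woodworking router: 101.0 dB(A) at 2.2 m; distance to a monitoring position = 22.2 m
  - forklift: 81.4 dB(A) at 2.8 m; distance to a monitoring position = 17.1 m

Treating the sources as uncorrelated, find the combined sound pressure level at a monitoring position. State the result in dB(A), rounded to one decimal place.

81.0 dB(A)

Propagate each source to the receiver with L = L_ref − 20·log₁₀(r/r_ref), then add intensities.
woodworking router: 101.0 − 20·log₁₀(22.2/2.2) = 101.0 − 20.08 = 80.92 dB(A).
forklift: 81.4 − 20·log₁₀(17.1/2.8) = 81.4 − 15.72 = 65.68 dB(A).
Σ 10^(L/10) = 1.273e+08 → L_total = 10·log₁₀(1.273e+08) = 81.05 dB(A).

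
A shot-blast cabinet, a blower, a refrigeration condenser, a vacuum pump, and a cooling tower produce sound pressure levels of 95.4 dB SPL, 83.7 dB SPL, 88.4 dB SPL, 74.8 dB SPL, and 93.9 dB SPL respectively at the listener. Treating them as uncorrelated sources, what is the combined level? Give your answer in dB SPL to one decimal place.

Incoherent sources combine by intensity addition: L_total = 10·log₁₀(Σ 10^(L_i/10)).
Σ 10^(L/10) = 10^(95.4/10) + 10^(83.7/10) + 10^(88.4/10) + 10^(74.8/10) + 10^(93.9/10) = 6.879e+09.
L_total = 10·log₁₀(6.879e+09) = 98.37 dB SPL.

98.4 dB SPL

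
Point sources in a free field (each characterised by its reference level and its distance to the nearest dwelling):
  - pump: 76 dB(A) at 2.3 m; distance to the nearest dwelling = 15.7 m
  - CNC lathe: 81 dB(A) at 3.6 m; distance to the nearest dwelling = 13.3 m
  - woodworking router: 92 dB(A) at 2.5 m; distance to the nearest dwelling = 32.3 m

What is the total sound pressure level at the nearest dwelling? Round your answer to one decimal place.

First find each source's level at the receiver (point-source: −20·log₁₀(r/r_ref)), then combine on an intensity basis.
pump: 76 − 20·log₁₀(15.7/2.3) = 76 − 16.68 = 59.32 dB(A).
CNC lathe: 81 − 20·log₁₀(13.3/3.6) = 81 − 11.35 = 69.65 dB(A).
woodworking router: 92 − 20·log₁₀(32.3/2.5) = 92 − 22.23 = 69.77 dB(A).
Σ 10^(L/10) = 1.957e+07 → L_total = 10·log₁₀(1.957e+07) = 72.92 dB(A).

72.9 dB(A)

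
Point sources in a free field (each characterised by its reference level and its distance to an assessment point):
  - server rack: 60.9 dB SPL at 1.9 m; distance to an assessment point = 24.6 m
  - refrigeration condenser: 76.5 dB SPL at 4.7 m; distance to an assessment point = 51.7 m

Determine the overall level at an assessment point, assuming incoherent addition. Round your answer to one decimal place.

55.8 dB SPL

Propagate each source to the receiver with L = L_ref − 20·log₁₀(r/r_ref), then add intensities.
server rack: 60.9 − 20·log₁₀(24.6/1.9) = 60.9 − 22.24 = 38.66 dB SPL.
refrigeration condenser: 76.5 − 20·log₁₀(51.7/4.7) = 76.5 − 20.83 = 55.67 dB SPL.
Σ 10^(L/10) = 3.765e+05 → L_total = 10·log₁₀(3.765e+05) = 55.76 dB SPL.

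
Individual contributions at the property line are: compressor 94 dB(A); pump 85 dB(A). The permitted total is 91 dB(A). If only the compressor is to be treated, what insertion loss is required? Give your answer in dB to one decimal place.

4.3 dB

The untreated sources together contribute 10^(85/10) = 3.162e+08, i.e. 85.00 dB(A).
The limit corresponds to 10^(91/10) = 1.259e+09; subtracting the fixed part leaves 9.427e+08 for the compressor, i.e. 89.74 dB(A).
So the compressor must be reduced from 94 to 89.74 dB(A): IL = 4.26 dB.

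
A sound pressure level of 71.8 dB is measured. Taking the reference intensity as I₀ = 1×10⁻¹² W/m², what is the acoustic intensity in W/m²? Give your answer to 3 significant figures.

L = 10·log₁₀(I/I₀) ⇒ I = I₀·10^(L/10) = 10⁻¹² × 10^7.18.

1.51e-05 W/m²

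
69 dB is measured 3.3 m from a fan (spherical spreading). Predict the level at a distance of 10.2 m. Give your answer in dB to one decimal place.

Spherical spreading from a point source gives a 20·log₁₀(r₂/r₁) drop.
L₂ = 69 − 20·log₁₀(10.2/3.3) = 69 − 9.802 = 59.20 dB.

59.2 dB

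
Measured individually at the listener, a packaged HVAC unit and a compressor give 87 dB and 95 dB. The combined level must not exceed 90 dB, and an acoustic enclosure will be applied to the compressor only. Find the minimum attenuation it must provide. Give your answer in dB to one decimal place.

Everything except the compressor sums to 10^(87/10) = 5.012e+08 in linear terms, 87.00 dB.
The limit corresponds to 10^(90/10) = 1.000e+09; subtracting the fixed part leaves 4.988e+08 for the compressor, i.e. 86.98 dB.
Required insertion loss = 95 − 86.98 = 8.02 dB.

8.0 dB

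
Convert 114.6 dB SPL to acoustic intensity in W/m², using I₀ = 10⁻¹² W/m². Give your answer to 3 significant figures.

0.288 W/m²

L = 10·log₁₀(I/I₀) ⇒ I = I₀·10^(L/10) = 10⁻¹² × 10^11.46.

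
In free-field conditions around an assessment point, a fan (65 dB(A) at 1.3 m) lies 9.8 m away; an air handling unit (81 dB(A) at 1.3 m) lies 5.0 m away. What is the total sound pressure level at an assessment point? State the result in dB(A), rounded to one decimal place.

69.3 dB(A)

Apply inverse-square spreading to bring every level to the receiver, then sum 10^(L/10).
fan: 65 − 20·log₁₀(9.8/1.3) = 65 − 17.55 = 47.45 dB(A).
air handling unit: 81 − 20·log₁₀(5.0/1.3) = 81 − 11.70 = 69.30 dB(A).
Σ 10^(L/10) = 8.566e+06 → L_total = 10·log₁₀(8.566e+06) = 69.33 dB(A).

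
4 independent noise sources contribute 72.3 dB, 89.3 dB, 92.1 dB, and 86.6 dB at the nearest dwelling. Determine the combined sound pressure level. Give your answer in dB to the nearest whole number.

Incoherent sources combine by intensity addition: L_total = 10·log₁₀(Σ 10^(L_i/10)).
Σ 10^(L/10) = 10^(72.3/10) + 10^(89.3/10) + 10^(92.1/10) + 10^(86.6/10) = 2.947e+09.
L_total = 10·log₁₀(2.947e+09) = 94.69 dB.

95 dB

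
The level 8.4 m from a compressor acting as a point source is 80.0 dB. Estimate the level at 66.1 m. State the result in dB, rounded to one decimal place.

62.1 dB

Point-source attenuation: ΔL = 20·log₁₀(r₂/r₁) = 20·log₁₀(66.1/8.4) = 17.918 dB.
L₂ = 80.0 − 20·log₁₀(66.1/8.4) = 80.0 − 17.918 = 62.08 dB.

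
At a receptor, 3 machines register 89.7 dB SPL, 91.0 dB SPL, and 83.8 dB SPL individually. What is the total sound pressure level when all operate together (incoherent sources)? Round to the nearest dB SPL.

Incoherent sources combine by intensity addition: L_total = 10·log₁₀(Σ 10^(L_i/10)).
Σ 10^(L/10) = 10^(89.7/10) + 10^(91.0/10) + 10^(83.8/10) = 2.432e+09.
L_total = 10·log₁₀(2.432e+09) = 93.86 dB SPL.

94 dB SPL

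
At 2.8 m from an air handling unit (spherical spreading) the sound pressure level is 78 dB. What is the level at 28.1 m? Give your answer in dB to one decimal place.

For a point source, L₂ = L₁ − 20·log₁₀(r₂/r₁).
L₂ = 78 − 20·log₁₀(28.1/2.8) = 78 − 20.031 = 57.97 dB.

58.0 dB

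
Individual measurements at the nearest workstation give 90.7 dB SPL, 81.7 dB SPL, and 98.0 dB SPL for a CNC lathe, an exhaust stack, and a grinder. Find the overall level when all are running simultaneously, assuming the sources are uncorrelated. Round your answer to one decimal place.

For uncorrelated sources the intensities add, so convert each level to linear form, sum, and take 10·log₁₀ of the total.
Σ 10^(L/10) = 10^(90.7/10) + 10^(81.7/10) + 10^(98.0/10) = 7.632e+09.
L_total = 10·log₁₀(7.632e+09) = 98.83 dB SPL.

98.8 dB SPL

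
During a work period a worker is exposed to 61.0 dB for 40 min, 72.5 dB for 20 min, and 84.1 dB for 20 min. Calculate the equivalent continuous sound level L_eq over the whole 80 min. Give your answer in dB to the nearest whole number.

Weight each interval's intensity by its duration and average over T = 80 min:
Σ tᵢ·10^(Lᵢ/10) = 40·10^(61.0/10) + 20·10^(72.5/10) + 20·10^(84.1/10) = 5.547e+09.
L_eq = 10·log₁₀(5.547e+09/80) = 78.41 dB.

78 dB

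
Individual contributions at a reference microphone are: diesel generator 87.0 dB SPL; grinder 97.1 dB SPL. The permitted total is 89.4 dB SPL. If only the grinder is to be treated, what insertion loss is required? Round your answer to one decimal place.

The untreated sources together contribute 10^(87.0/10) = 5.012e+08, i.e. 87.00 dB SPL.
The limit corresponds to 10^(89.4/10) = 8.710e+08; subtracting the fixed part leaves 3.698e+08 for the grinder, i.e. 85.68 dB SPL.
So the grinder must be reduced from 97.1 to 85.68 dB SPL: IL = 11.42 dB.

11.4 dB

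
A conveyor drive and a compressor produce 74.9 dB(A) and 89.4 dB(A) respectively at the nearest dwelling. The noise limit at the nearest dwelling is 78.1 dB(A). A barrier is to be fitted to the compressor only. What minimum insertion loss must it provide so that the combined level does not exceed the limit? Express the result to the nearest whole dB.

Fixed contribution from the other source: Σ 10^(L/10) = 10^(74.9/10) = 3.090e+07 (74.90 dB(A)).
To meet 78.1 dB(A) overall, the treated compressor may contribute at most 10^(78.1/10) − 3.090e+07 = 3.366e+07, i.e. 75.27 dB(A).
So the compressor must be reduced from 89.4 to 75.27 dB(A): IL = 14.13 dB.

14 dB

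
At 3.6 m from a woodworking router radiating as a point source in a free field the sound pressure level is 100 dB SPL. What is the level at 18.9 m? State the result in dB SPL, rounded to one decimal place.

85.6 dB SPL

Spherical spreading from a point source gives a 20·log₁₀(r₂/r₁) drop.
L₂ = 100 − 20·log₁₀(18.9/3.6) = 100 − 14.403 = 85.60 dB SPL.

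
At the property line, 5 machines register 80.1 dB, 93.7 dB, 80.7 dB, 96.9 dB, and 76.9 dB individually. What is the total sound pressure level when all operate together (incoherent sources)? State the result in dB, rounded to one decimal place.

Incoherent sources combine by intensity addition: L_total = 10·log₁₀(Σ 10^(L_i/10)).
Σ 10^(L/10) = 10^(80.1/10) + 10^(93.7/10) + 10^(80.7/10) + 10^(96.9/10) + 10^(76.9/10) = 7.511e+09.
L_total = 10·log₁₀(7.511e+09) = 98.76 dB.

98.8 dB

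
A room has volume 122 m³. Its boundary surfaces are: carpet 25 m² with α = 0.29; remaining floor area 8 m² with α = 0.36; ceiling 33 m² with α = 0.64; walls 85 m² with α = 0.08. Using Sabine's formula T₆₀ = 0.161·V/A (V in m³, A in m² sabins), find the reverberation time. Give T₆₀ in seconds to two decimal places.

0.52 s

A = Σ Sᵢαᵢ = 25·0.29 + 8·0.36 + 33·0.64 + 85·0.08 = 38.05 m².
T₆₀ = 0.161 × 122 / 38.05 = 0.516 s.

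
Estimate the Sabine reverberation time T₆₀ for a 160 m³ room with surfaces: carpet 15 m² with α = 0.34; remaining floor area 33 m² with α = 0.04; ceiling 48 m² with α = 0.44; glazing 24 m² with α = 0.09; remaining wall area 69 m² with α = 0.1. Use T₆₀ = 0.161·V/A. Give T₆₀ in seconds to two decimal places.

A = Σ Sᵢαᵢ = 15·0.34 + 33·0.04 + 48·0.44 + 24·0.09 + 69·0.1 = 36.60 m².
T₆₀ = 0.161 × 160 / 36.60 = 0.704 s.

0.70 s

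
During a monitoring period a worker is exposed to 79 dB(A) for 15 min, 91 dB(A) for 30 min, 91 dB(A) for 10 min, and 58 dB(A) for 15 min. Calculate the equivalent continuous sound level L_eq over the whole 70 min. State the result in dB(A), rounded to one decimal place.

88.7 dB(A)

The energy average is taken in the linear domain: L_eq = 10·log₁₀[(Σ tᵢ·10^(Lᵢ/10))/T], T = 70 min.
Σ tᵢ·10^(Lᵢ/10) = 15·10^(79/10) + 30·10^(91/10) + 10·10^(91/10) + 15·10^(58/10) = 5.156e+10.
L_eq = 10·log₁₀(5.156e+10/70) = 88.67 dB(A).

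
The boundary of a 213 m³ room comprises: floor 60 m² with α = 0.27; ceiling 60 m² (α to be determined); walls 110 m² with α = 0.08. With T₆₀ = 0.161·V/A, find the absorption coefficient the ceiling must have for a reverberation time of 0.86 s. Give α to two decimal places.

Required total absorption A = 0.161·213/0.86 = 39.88 m².
Absorption from the other surfaces = 60·0.27 + 110·0.08 = 25.00 m², so the ceiling must supply 14.88 m² over 60 m².
α = 14.88/60 = 0.248.

0.25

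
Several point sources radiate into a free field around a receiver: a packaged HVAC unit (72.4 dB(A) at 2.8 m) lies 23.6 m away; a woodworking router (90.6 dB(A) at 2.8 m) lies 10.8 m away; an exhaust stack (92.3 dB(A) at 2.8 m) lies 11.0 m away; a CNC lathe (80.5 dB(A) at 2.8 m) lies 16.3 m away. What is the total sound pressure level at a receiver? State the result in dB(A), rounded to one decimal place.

82.8 dB(A)

First find each source's level at the receiver (point-source: −20·log₁₀(r/r_ref)), then combine on an intensity basis.
packaged HVAC unit: 72.4 − 20·log₁₀(23.6/2.8) = 72.4 − 18.52 = 53.88 dB(A).
woodworking router: 90.6 − 20·log₁₀(10.8/2.8) = 90.6 − 11.73 = 78.87 dB(A).
exhaust stack: 92.3 − 20·log₁₀(11.0/2.8) = 92.3 − 11.88 = 80.42 dB(A).
CNC lathe: 80.5 − 20·log₁₀(16.3/2.8) = 80.5 − 15.30 = 65.20 dB(A).
Σ 10^(L/10) = 1.908e+08 → L_total = 10·log₁₀(1.908e+08) = 82.80 dB(A).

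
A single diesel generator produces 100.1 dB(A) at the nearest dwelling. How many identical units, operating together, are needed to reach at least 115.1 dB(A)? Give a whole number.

32

Need L₁ + 10·log₁₀ N ≥ 115.1, i.e. log₁₀ N ≥ 1.50.
N ≥ 10^(15.0/10) = 31.623, so N = 32.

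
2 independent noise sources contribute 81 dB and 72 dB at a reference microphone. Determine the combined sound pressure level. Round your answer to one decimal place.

81.5 dB

Incoherent sources combine by intensity addition: L_total = 10·log₁₀(Σ 10^(L_i/10)).
Σ 10^(L/10) = 10^(81/10) + 10^(72/10) = 1.417e+08.
L_total = 10·log₁₀(1.417e+08) = 81.51 dB.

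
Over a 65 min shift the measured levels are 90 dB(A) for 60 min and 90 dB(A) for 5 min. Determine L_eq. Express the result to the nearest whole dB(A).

90 dB(A)

Weight each interval's intensity by its duration and average over T = 65 min:
Σ tᵢ·10^(Lᵢ/10) = 60·10^(90/10) + 5·10^(90/10) = 6.500e+10.
L_eq = 10·log₁₀(6.500e+10/65) = 90.00 dB(A).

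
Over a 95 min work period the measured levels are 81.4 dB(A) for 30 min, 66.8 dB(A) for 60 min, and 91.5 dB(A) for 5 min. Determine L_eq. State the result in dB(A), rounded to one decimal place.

L_eq = 10·log₁₀[(1/T)·Σ tᵢ·10^(Lᵢ/10)] with T = 95 min.
Σ tᵢ·10^(Lᵢ/10) = 30·10^(81.4/10) + 60·10^(66.8/10) + 5·10^(91.5/10) = 1.149e+10.
L_eq = 10·log₁₀(1.149e+10/95) = 80.83 dB(A).

80.8 dB(A)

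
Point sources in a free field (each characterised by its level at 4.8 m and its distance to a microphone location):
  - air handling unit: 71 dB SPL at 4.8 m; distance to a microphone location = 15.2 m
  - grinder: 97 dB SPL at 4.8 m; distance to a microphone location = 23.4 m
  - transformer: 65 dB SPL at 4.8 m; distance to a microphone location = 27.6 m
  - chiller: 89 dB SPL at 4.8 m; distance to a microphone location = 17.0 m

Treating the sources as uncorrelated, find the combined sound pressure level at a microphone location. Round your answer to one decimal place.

84.4 dB SPL

First find each source's level at the receiver (point-source: −20·log₁₀(r/r_ref)), then combine on an intensity basis.
air handling unit: 71 − 20·log₁₀(15.2/4.8) = 71 − 10.01 = 60.99 dB SPL.
grinder: 97 − 20·log₁₀(23.4/4.8) = 97 − 13.76 = 83.24 dB SPL.
transformer: 65 − 20·log₁₀(27.6/4.8) = 65 − 15.19 = 49.81 dB SPL.
chiller: 89 − 20·log₁₀(17.0/4.8) = 89 − 10.98 = 78.02 dB SPL.
Σ 10^(L/10) = 2.756e+08 → L_total = 10·log₁₀(2.756e+08) = 84.40 dB SPL.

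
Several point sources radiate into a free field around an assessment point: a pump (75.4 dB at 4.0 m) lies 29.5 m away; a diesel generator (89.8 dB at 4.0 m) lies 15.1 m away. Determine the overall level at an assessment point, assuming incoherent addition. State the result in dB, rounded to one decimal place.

78.3 dB

First find each source's level at the receiver (point-source: −20·log₁₀(r/r_ref)), then combine on an intensity basis.
pump: 75.4 − 20·log₁₀(29.5/4.0) = 75.4 − 17.36 = 58.04 dB.
diesel generator: 89.8 − 20·log₁₀(15.1/4.0) = 89.8 − 11.54 = 78.26 dB.
Σ 10^(L/10) = 6.765e+07 → L_total = 10·log₁₀(6.765e+07) = 78.30 dB.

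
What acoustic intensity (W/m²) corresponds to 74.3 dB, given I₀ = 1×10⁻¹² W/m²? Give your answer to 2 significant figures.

I/I₀ = 10^(74.3/10) = 2.692e+07, so I = 2.692e+07 × 10⁻¹² W/m².

2.7e-05 W/m²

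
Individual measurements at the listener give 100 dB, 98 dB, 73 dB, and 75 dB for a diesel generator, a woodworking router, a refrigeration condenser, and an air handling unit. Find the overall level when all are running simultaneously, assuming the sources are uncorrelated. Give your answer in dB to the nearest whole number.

For uncorrelated sources the intensities add, so convert each level to linear form, sum, and take 10·log₁₀ of the total.
Σ 10^(L/10) = 10^(100/10) + 10^(98/10) + 10^(73/10) + 10^(75/10) = 1.636e+10.
L_total = 10·log₁₀(1.636e+10) = 102.14 dB.

102 dB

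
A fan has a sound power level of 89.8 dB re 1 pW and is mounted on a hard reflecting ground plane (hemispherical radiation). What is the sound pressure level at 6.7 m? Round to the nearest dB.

65 dB

L_p = L_w − 10·log₁₀(2π·r²) with r = 6.7 m.
2π·r² = 282.1 m², 10·log₁₀ of that is 24.503 dB.
L_p = 89.8 − 24.503 = 65.30 dB.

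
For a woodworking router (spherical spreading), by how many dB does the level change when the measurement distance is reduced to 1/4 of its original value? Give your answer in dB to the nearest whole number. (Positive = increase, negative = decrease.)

With spherical spreading the level changes by −20·log₁₀(r₂/r₁).
ΔL = −20·log₁₀(0.25) = +12.04 dB.

+12 dB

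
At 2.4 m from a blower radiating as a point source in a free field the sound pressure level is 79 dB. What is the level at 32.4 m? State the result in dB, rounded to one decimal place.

56.4 dB

Spherical spreading from a point source gives a 20·log₁₀(r₂/r₁) drop.
L₂ = 79 − 20·log₁₀(32.4/2.4) = 79 − 22.607 = 56.39 dB.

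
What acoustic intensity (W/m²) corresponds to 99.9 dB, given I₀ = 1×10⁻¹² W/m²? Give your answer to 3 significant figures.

I/I₀ = 10^(99.9/10) = 9.772e+09, so I = 9.772e+09 × 10⁻¹² W/m².

0.00977 W/m²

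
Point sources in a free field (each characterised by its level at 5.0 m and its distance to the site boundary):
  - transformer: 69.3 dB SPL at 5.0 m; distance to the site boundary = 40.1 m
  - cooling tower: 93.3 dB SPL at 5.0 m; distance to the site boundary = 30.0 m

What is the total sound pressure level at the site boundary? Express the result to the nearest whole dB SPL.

78 dB SPL

Apply inverse-square spreading to bring every level to the receiver, then sum 10^(L/10).
transformer: 69.3 − 20·log₁₀(40.1/5.0) = 69.3 − 18.08 = 51.22 dB SPL.
cooling tower: 93.3 − 20·log₁₀(30.0/5.0) = 93.3 − 15.56 = 77.74 dB SPL.
Σ 10^(L/10) = 5.952e+07 → L_total = 10·log₁₀(5.952e+07) = 77.75 dB SPL.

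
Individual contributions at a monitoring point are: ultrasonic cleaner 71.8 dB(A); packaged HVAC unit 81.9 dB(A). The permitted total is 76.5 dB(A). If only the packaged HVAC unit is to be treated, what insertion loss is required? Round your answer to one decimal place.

The untreated sources together contribute 10^(71.8/10) = 1.514e+07, i.e. 71.80 dB(A).
The limit corresponds to 10^(76.5/10) = 4.467e+07; subtracting the fixed part leaves 2.953e+07 for the packaged HVAC unit, i.e. 74.70 dB(A).
Required insertion loss = 81.9 − 74.70 = 7.20 dB.

7.2 dB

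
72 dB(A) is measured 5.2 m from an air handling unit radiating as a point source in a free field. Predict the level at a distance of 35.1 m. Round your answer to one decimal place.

Point-source attenuation: ΔL = 20·log₁₀(r₂/r₁) = 20·log₁₀(35.1/5.2) = 16.586 dB.
L₂ = 72 − 20·log₁₀(35.1/5.2) = 72 − 16.586 = 55.41 dB(A).

55.4 dB(A)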